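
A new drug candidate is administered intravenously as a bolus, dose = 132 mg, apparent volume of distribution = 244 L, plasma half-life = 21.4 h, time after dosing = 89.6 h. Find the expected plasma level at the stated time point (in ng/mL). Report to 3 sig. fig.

29.7 ng/mL

C₀ = Dose / Vd = 132.0 / 244 = 0.5410 mg/L
k = ln2 / t½ = 0.693147 / 21.4 = 0.03239 h⁻¹
C = C₀ · e^(−k·t) = 0.5410 × e^(−0.03239 × 89.6)
  = 0.5410 × 0.05491 = 0.02971 mg/L
Convert: 0.02971 mg/L × 1000 = 29.71 ng/mL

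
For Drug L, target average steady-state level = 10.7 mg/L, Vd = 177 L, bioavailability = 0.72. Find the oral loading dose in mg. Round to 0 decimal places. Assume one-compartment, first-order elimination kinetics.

2630 mg

LD = Css × Vd / F = 10.7 × 177 / 0.72 = 2630 mg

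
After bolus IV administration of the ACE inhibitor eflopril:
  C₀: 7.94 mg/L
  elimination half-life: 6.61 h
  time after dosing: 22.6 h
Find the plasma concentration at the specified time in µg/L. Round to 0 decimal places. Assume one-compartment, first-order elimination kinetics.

k = ln2 / t½ = 0.693147 / 6.61 = 0.1049 h⁻¹
C = C₀ · e^(−k·t) = 7.940 × e^(−0.1049 × 22.6)
  = 7.940 × 0.09341 = 0.7417 mg/L
Convert: 0.7417 mg/L × 1000 = 741.7 µg/L

742 µg/L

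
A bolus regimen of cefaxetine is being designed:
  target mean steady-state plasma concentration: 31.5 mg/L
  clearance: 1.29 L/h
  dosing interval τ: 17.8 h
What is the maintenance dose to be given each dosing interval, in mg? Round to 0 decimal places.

723 mg

At steady state, Dose/τ = Css × CL.
Dose = Css × CL × τ = 31.5 × 1.290 × 17.8 = 723.3 mg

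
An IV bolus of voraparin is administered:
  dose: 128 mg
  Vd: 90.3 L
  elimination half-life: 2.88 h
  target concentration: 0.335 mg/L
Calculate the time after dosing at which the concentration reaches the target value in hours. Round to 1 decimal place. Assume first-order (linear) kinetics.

6.0 h

C₀ = Dose / Vd = 128.0 / 90.3 = 1.417 mg/L
k = ln2 / t½ = 0.693147 / 2.88 = 0.2407 h⁻¹
t = ln(C₀ / C) / k = ln(1.417 / 0.335) / 0.2407
  = ln(4.230) / 0.2407 = 1.442 / 0.2407 = 5.991 h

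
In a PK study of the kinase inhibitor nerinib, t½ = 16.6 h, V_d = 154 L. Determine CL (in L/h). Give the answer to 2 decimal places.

k = ln2 / t½ = 0.693147 / 16.6 = 0.04176 h⁻¹
CL = k × Vd = 0.04176 × 154 = 6.431 L/h

6.43 L/h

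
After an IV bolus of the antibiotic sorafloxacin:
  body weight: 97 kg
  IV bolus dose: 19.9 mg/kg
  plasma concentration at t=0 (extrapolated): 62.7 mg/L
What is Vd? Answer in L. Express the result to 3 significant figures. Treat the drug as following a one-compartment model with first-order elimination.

30.8 L

Dose = 19.9 × 97 = 1930 mg
Vd = Dose / C₀ = 1930 / 62.7 = 30.78 L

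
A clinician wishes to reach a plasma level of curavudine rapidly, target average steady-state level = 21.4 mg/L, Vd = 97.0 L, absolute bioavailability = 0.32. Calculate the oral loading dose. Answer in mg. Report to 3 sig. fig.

6490 mg

LD = Css × Vd / F = 21.4 × 97.0 / 0.32 = 6487 mg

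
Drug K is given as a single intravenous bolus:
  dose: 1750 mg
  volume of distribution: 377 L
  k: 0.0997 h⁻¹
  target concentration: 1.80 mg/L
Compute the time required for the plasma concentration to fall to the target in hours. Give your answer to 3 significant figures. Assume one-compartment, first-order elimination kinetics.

C₀ = Dose / Vd = 1750 / 377 = 4.642 mg/L
t = ln(C₀ / C) / k = ln(4.642 / 1.80) / 0.09970
  = ln(2.579) / 0.09970 = 0.9474 / 0.09970 = 9.503 h

9.50 h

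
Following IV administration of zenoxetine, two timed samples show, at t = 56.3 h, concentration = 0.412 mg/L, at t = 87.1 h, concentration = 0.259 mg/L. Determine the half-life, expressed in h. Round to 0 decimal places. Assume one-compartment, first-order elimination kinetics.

46 h

k = ln(C₁/C₂) / (t₂ − t₁) = ln(0.412/0.259) / (87.1 − 56.3)
  = 0.4642 / 30.80 = 0.01507 h⁻¹
t½ = ln2 / k = 0.693147 / 0.01507 = 46.00 h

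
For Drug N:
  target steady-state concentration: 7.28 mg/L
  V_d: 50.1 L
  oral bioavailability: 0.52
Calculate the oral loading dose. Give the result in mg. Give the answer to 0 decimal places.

LD = Css × Vd / F = 7.28 × 50.1 / 0.52 = 701.4 mg

701 mg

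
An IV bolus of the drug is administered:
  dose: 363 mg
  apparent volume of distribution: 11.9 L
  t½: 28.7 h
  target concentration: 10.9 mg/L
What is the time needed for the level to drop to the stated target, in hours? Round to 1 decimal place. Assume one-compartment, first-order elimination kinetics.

42.6 h

C₀ = Dose / Vd = 363.0 / 11.9 = 30.50 mg/L
k = ln2 / t½ = 0.693147 / 28.7 = 0.02415 h⁻¹
t = ln(C₀ / C) / k = ln(30.50 / 10.9) / 0.02415
  = ln(2.798) / 0.02415 = 1.029 / 0.02415 = 42.61 h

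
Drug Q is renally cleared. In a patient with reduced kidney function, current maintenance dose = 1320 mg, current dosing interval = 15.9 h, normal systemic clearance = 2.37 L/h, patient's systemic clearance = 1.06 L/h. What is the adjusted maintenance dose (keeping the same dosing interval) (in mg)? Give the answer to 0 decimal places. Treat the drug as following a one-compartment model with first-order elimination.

590 mg

To keep the same average steady-state level, dosing rate must scale with clearance.
CL ratio = 1.06 / 2.37 = 0.4473
New dose (same interval) = 1320 × 0.4473 = 590.4 mg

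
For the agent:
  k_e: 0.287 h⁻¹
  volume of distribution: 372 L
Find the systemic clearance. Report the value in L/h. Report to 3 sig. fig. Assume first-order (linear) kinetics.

107 L/h

CL = k × Vd = 0.287 × 372 = 106.8 L/h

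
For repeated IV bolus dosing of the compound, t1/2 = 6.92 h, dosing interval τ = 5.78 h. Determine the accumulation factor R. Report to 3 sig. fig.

2.28

k = ln2 / t½ = 0.693147 / 6.92 = 0.1002 h⁻¹
e^(−kτ) = e^(−0.1002 × 5.78) = 0.5604
Accumulation ratio R = 1 / (1 − e^(−kτ)) = 1 / (1 − 0.5604) = 2.275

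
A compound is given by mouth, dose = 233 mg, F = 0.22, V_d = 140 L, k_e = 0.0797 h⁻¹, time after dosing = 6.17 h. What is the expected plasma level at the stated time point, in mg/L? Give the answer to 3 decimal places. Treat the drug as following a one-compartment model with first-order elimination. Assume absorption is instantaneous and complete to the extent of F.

Amount reaching circulation = F × Dose = 0.22 × 233.0 = 51.26 mg
C₀ = F·Dose / Vd = 51.26 / 140 = 0.3661 mg/L
C = C₀ · e^(−k·t) = 0.3661 × e^(−0.07970 × 6.17)
  = 0.3661 × 0.6116 = 0.2239 mg/L

0.224 mg/L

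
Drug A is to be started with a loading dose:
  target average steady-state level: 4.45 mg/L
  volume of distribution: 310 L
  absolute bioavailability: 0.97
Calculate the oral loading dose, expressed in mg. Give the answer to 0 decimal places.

1422 mg

LD = Css × Vd / F = 4.45 × 310 / 0.97 = 1422 mg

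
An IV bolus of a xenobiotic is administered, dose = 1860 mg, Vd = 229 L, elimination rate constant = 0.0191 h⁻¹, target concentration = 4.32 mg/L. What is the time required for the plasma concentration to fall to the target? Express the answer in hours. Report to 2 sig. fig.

C₀ = Dose / Vd = 1860 / 229 = 8.122 mg/L
t = ln(C₀ / C) / k = ln(8.122 / 4.32) / 0.01910
  = ln(1.880) / 0.01910 = 0.6313 / 0.01910 = 33.05 h

33 h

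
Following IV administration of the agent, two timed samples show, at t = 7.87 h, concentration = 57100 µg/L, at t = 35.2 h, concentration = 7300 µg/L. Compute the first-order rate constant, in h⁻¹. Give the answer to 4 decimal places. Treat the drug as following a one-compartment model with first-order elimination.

0.0753 h⁻¹

k = ln(C₁/C₂) / (t₂ − t₁) = ln(57100/7300) / (35.2 − 7.87)
  = 2.057 / 27.33 = 0.07527 h⁻¹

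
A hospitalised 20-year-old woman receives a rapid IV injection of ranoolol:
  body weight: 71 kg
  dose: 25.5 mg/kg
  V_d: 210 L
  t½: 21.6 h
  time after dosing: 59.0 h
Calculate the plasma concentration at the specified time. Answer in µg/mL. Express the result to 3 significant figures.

Total dose = 25.5 × 71 = 1811 mg
C₀ = Dose / Vd = 1811 / 210 = 8.624 mg/L
k = ln2 / t½ = 0.693147 / 21.6 = 0.03209 h⁻¹
C = C₀ · e^(−k·t) = 8.624 × e^(−0.03209 × 59.0)
  = 8.624 × 0.1506 = 1.299 mg/L
(1.299 mg/L = 1.299 µg/mL)

1.30 µg/mL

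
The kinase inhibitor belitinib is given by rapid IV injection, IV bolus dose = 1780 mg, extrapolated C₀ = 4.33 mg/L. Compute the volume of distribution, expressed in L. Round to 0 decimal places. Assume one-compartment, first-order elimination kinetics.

411 L

Vd = Dose / C₀ = 1780 / 4.33 = 411.1 L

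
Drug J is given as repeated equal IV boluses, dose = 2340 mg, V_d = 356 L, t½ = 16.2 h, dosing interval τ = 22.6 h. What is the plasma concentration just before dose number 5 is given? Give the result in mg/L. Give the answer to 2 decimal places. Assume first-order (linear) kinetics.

C₀ per dose = Dose / Vd = 2340 / 356 = 6.573 mg/L
k = ln2 / t½ = 0.693147 / 16.2 = 0.04279 h⁻¹
Fraction remaining after one interval: r = e^(−kτ) = e^(−0.04279 × 22.6) = 0.3802
Before dose 5, 4 doses have been given (aged 1τ, 2τ, 3τ, 4τ).
C_trough = C₀ × (r + r² + … + r^4) = C₀ × r(1−r^4)/(1−r)
        = 6.573 × 0.3802 × (1 − 0.02090) / (1 − 0.3802) = 3.948 mg/L

3.95 mg/L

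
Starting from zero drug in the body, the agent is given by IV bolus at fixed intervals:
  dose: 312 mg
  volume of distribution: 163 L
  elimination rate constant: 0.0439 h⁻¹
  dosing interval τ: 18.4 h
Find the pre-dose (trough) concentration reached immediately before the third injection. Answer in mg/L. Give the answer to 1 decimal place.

1.2 mg/L

C₀ per dose = Dose / Vd = 312 / 163 = 1.914 mg/L
Fraction remaining after one interval: r = e^(−kτ) = e^(−0.04390 × 18.4) = 0.4459
Before dose 3, 2 doses have been given (aged 1τ, 2τ).
C_trough = C₀ × (r + r²) = 1.914 × (0.4459 + 0.1988) = 1.234 mg/L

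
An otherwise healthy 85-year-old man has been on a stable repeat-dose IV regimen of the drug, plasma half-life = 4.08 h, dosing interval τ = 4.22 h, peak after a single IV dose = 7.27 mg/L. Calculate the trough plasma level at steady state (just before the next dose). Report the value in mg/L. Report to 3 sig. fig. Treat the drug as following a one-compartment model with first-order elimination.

k = ln2 / t½ = 0.693147 / 4.08 = 0.1699 h⁻¹
e^(−kτ) = e^(−0.1699 × 4.22) = 0.4882
Accumulation ratio R = 1 / (1 − e^(−kτ)) = 1 / (1 − 0.4882) = 1.954
Steady-state trough = C₀ × R × e^(−kτ) = 7.27 × 1.954 × 0.4882 = 6.935 mg/L

6.94 mg/L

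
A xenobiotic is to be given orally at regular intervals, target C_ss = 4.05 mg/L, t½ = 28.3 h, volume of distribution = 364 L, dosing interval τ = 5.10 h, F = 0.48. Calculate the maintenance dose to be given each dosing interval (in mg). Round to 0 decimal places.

384 mg

k = ln2 / t½ = 0.693147 / 28.3 = 0.02449 h⁻¹
CL = k × Vd = 0.02449 × 364 = 8.914 L/h
At steady state, F × (Dose/τ) = Css × CL.
Dose = Css × CL × τ / F = 4.05 × 8.914 × 5.10 / 0.48 = 383.6 mg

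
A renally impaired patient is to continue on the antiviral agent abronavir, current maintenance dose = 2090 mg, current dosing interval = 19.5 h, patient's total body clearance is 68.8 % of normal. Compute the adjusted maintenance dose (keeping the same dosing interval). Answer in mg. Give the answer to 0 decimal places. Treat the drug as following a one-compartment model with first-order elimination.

1438 mg

To keep the same average steady-state level, dosing rate must scale with clearance.
CL ratio = 68.8 / 100 = 0.6880
New dose (same interval) = 2090 × 0.6880 = 1438 mg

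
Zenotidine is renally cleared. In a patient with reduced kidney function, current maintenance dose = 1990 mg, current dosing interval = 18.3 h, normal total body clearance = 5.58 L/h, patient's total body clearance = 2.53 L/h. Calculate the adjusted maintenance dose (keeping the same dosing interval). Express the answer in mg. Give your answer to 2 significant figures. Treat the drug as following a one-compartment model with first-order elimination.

To keep the same average steady-state level, dosing rate must scale with clearance.
CL ratio = 2.53 / 5.58 = 0.4534
New dose (same interval) = 1990 × 0.4534 = 902.3 mg

900 mg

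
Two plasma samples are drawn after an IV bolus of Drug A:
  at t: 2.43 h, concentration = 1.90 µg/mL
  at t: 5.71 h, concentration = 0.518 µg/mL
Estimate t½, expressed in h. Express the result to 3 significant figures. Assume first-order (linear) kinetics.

k = ln(C₁/C₂) / (t₂ − t₁) = ln(1.90/0.518) / (5.71 − 2.43)
  = 1.300 / 3.280 = 0.3963 h⁻¹
t½ = ln2 / k = 0.693147 / 0.3963 = 1.749 h

1.75 h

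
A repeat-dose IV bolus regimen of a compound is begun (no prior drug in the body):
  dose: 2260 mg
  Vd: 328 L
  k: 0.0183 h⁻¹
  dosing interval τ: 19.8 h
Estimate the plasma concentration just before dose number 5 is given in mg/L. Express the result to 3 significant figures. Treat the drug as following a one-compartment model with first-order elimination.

C₀ per dose = Dose / Vd = 2260 / 328 = 6.890 mg/L
Fraction remaining after one interval: r = e^(−kτ) = e^(−0.01830 × 19.8) = 0.6960
Before dose 5, 4 doses have been given (aged 1τ, 2τ, 3τ, 4τ).
C_trough = C₀ × (r + r² + … + r^4) = C₀ × r(1−r^4)/(1−r)
        = 6.890 × 0.6960 × (1 − 0.2347) / (1 − 0.6960) = 12.07 mg/L

12.1 mg/L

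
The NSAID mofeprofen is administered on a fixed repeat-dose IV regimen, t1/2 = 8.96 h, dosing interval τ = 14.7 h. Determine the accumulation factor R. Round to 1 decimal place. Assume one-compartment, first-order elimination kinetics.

k = ln2 / t½ = 0.693147 / 8.96 = 0.07736 h⁻¹
e^(−kτ) = e^(−0.07736 × 14.7) = 0.3207
Accumulation ratio R = 1 / (1 − e^(−kτ)) = 1 / (1 − 0.3207) = 1.472

1.5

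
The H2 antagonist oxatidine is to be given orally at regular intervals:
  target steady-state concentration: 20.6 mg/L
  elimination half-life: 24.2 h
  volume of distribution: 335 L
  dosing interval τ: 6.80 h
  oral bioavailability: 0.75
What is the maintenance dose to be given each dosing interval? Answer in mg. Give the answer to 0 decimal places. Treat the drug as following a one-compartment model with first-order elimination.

1792 mg

k = ln2 / t½ = 0.693147 / 24.2 = 0.02864 h⁻¹
CL = k × Vd = 0.02864 × 335 = 9.594 L/h
At steady state, F × (Dose/τ) = Css × CL.
Dose = Css × CL × τ / F = 20.6 × 9.594 × 6.80 / 0.75 = 1792 mg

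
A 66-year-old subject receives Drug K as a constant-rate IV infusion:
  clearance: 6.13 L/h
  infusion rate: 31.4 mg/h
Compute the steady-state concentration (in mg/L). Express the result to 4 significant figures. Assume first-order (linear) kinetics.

At steady state Css = R₀ / CL = 31.4 / 6.130 = 5.122 mg/L

5.122 mg/L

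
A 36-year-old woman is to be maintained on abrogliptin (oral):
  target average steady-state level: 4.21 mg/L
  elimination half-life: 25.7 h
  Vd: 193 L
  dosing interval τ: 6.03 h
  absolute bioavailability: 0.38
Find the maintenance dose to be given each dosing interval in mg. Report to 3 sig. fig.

348 mg

k = ln2 / t½ = 0.693147 / 25.7 = 0.02697 h⁻¹
CL = k × Vd = 0.02697 × 193 = 5.205 L/h
At steady state, F × (Dose/τ) = Css × CL.
Dose = Css × CL × τ / F = 4.21 × 5.205 × 6.03 / 0.38 = 347.7 mg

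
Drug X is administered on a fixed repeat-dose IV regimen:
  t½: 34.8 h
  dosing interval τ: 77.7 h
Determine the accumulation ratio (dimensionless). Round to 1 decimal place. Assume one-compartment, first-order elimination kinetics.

1.3

k = ln2 / t½ = 0.693147 / 34.8 = 0.01992 h⁻¹
e^(−kτ) = e^(−0.01992 × 77.7) = 0.2127
Accumulation ratio R = 1 / (1 − e^(−kτ)) = 1 / (1 − 0.2127) = 1.270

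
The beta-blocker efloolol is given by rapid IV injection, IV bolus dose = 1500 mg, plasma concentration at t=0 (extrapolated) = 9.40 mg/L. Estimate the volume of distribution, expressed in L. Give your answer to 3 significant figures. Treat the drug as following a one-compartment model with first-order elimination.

160 L

Vd = Dose / C₀ = 1500 / 9.40 = 159.6 L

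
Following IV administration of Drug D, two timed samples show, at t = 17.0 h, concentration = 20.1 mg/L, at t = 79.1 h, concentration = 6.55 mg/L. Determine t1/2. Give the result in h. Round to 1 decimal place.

38.4 h

k = ln(C₁/C₂) / (t₂ − t₁) = ln(20.1/6.55) / (79.1 − 17.0)
  = 1.121 / 62.10 = 0.01805 h⁻¹
t½ = ln2 / k = 0.693147 / 0.01805 = 38.40 h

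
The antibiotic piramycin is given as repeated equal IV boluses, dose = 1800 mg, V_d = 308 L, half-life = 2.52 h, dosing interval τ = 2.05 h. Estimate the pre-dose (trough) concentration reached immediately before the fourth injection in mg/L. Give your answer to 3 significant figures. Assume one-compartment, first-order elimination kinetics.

6.29 mg/L

C₀ per dose = Dose / Vd = 1800 / 308 = 5.844 mg/L
k = ln2 / t½ = 0.693147 / 2.52 = 0.2751 h⁻¹
Fraction remaining after one interval: r = e^(−kτ) = e^(−0.2751 × 2.05) = 0.5690
Before dose 4, 3 doses have been given (aged 1τ, 2τ, 3τ).
C_trough = C₀ × (r + r² + … + r^3) = C₀ × r(1−r^3)/(1−r)
        = 5.844 × 0.5690 × (1 − 0.1842) / (1 − 0.5690) = 6.294 mg/L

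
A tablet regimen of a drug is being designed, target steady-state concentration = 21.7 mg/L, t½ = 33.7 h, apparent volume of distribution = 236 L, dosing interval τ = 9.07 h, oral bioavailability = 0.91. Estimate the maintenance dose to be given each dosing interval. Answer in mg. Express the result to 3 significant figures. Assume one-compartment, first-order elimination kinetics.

k = ln2 / t½ = 0.693147 / 33.7 = 0.02057 h⁻¹
CL = k × Vd = 0.02057 × 236 = 4.855 L/h
At steady state, F × (Dose/τ) = Css × CL.
Dose = Css × CL × τ / F = 21.7 × 4.855 × 9.07 / 0.91 = 1050 mg

1050 mg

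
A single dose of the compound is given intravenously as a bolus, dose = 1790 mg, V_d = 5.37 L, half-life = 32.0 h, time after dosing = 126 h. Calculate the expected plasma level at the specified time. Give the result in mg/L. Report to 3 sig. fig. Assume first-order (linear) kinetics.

21.8 mg/L

C₀ = Dose / Vd = 1790 / 5.37 = 333.3 mg/L
k = ln2 / t½ = 0.693147 / 32.0 = 0.02166 h⁻¹
C = C₀ · e^(−k·t) = 333.3 × e^(−0.02166 × 126)
  = 333.3 × 0.06527 = 21.75 mg/L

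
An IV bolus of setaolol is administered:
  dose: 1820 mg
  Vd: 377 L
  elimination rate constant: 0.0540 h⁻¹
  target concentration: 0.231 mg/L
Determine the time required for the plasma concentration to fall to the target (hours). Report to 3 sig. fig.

56.3 h

C₀ = Dose / Vd = 1820 / 377 = 4.828 mg/L
t = ln(C₀ / C) / k = ln(4.828 / 0.231) / 0.05400
  = ln(20.90) / 0.05400 = 3.040 / 0.05400 = 56.30 h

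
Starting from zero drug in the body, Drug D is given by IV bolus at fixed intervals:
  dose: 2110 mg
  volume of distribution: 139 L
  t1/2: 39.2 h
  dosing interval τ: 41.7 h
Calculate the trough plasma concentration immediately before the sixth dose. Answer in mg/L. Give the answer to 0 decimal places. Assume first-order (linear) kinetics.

C₀ per dose = Dose / Vd = 2110 / 139 = 15.18 mg/L
k = ln2 / t½ = 0.693147 / 39.2 = 0.01768 h⁻¹
Fraction remaining after one interval: r = e^(−kτ) = e^(−0.01768 × 41.7) = 0.4784
Before dose 6, 5 doses have been given (aged 1τ, 2τ, 3τ, 4τ, 5τ).
C_trough = C₀ × (r + r² + … + r^5) = C₀ × r(1−r^5)/(1−r)
        = 15.18 × 0.4784 × (1 − 0.02506) / (1 − 0.4784) = 13.57 mg/L

14 mg/L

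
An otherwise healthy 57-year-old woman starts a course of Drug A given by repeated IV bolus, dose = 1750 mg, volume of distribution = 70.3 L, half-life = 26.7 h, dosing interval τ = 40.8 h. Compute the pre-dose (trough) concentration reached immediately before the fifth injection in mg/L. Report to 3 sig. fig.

C₀ per dose = Dose / Vd = 1750 / 70.3 = 24.89 mg/L
k = ln2 / t½ = 0.693147 / 26.7 = 0.02596 h⁻¹
Fraction remaining after one interval: r = e^(−kτ) = e^(−0.02596 × 40.8) = 0.3467
Before dose 5, 4 doses have been given (aged 1τ, 2τ, 3τ, 4τ).
C_trough = C₀ × (r + r² + … + r^4) = C₀ × r(1−r^4)/(1−r)
        = 24.89 × 0.3467 × (1 − 0.01445) / (1 − 0.3467) = 13.02 mg/L

13.0 mg/L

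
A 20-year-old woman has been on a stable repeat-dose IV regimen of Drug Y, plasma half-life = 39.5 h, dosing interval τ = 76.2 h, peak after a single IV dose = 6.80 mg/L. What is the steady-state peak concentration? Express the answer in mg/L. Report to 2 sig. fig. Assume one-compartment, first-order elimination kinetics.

9.2 mg/L

k = ln2 / t½ = 0.693147 / 39.5 = 0.01755 h⁻¹
e^(−kτ) = e^(−0.01755 × 76.2) = 0.2626
Accumulation ratio R = 1 / (1 − e^(−kτ)) = 1 / (1 − 0.2626) = 1.356
Steady-state peak = C₀ × R = 6.80 × 1.356 = 9.221 mg/L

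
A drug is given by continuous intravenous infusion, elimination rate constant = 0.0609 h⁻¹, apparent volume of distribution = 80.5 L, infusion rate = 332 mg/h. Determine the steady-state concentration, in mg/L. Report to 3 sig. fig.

67.7 mg/L

CL = k × Vd = 0.06090 × 80.5 = 4.902 L/h
At steady state Css = R₀ / CL = 332 / 4.902 = 67.73 mg/L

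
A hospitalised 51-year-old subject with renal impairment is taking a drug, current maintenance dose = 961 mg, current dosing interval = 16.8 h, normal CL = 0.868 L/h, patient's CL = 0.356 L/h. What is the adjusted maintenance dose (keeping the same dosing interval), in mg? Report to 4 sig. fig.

394.1 mg

To keep the same average steady-state level, dosing rate must scale with clearance.
CL ratio = 0.356 / 0.868 = 0.4101
New dose (same interval) = 961 × 0.4101 = 394.1 mg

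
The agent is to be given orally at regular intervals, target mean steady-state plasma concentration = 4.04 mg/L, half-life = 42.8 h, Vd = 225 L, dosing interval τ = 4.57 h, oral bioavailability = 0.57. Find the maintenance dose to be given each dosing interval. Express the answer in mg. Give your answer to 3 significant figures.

118 mg

k = ln2 / t½ = 0.693147 / 42.8 = 0.01620 h⁻¹
CL = k × Vd = 0.01620 × 225 = 3.645 L/h
At steady state, F × (Dose/τ) = Css × CL.
Dose = Css × CL × τ / F = 4.04 × 3.645 × 4.57 / 0.57 = 118.1 mg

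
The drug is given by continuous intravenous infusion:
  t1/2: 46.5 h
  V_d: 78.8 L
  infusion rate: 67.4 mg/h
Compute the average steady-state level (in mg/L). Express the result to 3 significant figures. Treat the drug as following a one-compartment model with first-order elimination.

57.4 mg/L

k = ln2 / t½ = 0.693147 / 46.5 = 0.01491 h⁻¹
CL = k × Vd = 0.01491 × 78.8 = 1.175 L/h
At steady state Css = R₀ / CL = 67.4 / 1.175 = 57.36 mg/L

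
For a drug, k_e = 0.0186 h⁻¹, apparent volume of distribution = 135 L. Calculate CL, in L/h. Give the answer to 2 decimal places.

2.51 L/h

CL = k × Vd = 0.0186 × 135 = 2.511 L/h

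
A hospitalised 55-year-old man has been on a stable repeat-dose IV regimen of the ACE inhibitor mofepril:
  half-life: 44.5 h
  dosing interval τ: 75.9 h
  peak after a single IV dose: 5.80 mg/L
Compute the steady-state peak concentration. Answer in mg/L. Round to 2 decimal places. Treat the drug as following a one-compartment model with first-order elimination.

8.36 mg/L

k = ln2 / t½ = 0.693147 / 44.5 = 0.01558 h⁻¹
e^(−kτ) = e^(−0.01558 × 75.9) = 0.3065
Accumulation ratio R = 1 / (1 − e^(−kτ)) = 1 / (1 − 0.3065) = 1.442
Steady-state peak = C₀ × R = 5.80 × 1.442 = 8.364 mg/L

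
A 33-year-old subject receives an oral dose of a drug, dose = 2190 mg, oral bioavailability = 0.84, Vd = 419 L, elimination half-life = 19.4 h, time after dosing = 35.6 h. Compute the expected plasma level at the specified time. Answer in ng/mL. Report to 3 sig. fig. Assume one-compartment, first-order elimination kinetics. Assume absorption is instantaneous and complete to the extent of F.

1230 ng/mL

Amount reaching circulation = F × Dose = 0.84 × 2190 = 1840 mg
C₀ = F·Dose / Vd = 1840 / 419 = 4.391 mg/L
k = ln2 / t½ = 0.693147 / 19.4 = 0.03573 h⁻¹
C = C₀ · e^(−k·t) = 4.391 × e^(−0.03573 × 35.6)
  = 4.391 × 0.2803 = 1.231 mg/L
Convert: 1.231 mg/L × 1000 = 1231 ng/mL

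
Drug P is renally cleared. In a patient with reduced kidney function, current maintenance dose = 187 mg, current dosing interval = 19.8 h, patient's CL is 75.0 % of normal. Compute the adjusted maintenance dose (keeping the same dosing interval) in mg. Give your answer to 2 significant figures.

To keep the same average steady-state level, dosing rate must scale with clearance.
CL ratio = 75.0 / 100 = 0.7500
New dose (same interval) = 187 × 0.7500 = 140.3 mg

140 mg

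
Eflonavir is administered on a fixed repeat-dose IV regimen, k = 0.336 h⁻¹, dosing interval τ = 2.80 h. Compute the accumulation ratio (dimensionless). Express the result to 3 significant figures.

1.64

e^(−kτ) = e^(−0.3360 × 2.80) = 0.3903
Accumulation ratio R = 1 / (1 − e^(−kτ)) = 1 / (1 − 0.3903) = 1.640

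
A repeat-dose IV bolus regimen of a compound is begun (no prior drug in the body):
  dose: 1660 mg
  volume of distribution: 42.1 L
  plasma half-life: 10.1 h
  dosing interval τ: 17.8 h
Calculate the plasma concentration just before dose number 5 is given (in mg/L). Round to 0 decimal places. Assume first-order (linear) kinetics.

C₀ per dose = Dose / Vd = 1660 / 42.1 = 39.43 mg/L
k = ln2 / t½ = 0.693147 / 10.1 = 0.06863 h⁻¹
Fraction remaining after one interval: r = e^(−kτ) = e^(−0.06863 × 17.8) = 0.2948
Before dose 5, 4 doses have been given (aged 1τ, 2τ, 3τ, 4τ).
C_trough = C₀ × (r + r² + … + r^4) = C₀ × r(1−r^4)/(1−r)
        = 39.43 × 0.2948 × (1 − 0.007553) / (1 − 0.2948) = 16.36 mg/L

16 mg/L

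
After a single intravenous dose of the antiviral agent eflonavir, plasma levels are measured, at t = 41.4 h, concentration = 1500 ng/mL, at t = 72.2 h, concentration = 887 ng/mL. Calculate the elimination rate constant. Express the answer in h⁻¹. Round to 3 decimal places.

0.017 h⁻¹

k = ln(C₁/C₂) / (t₂ − t₁) = ln(1500/887) / (72.2 − 41.4)
  = 0.5254 / 30.80 = 0.01706 h⁻¹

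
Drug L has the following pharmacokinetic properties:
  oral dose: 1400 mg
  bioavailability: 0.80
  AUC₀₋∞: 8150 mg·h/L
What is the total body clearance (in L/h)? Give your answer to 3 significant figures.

CL = F·Dose / AUC = 0.80 × 1400 / 8150 = 0.1374 L/h

0.137 L/h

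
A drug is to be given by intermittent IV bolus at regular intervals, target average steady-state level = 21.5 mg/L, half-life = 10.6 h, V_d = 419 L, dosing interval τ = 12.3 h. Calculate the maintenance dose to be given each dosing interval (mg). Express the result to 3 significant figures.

7250 mg

k = ln2 / t½ = 0.693147 / 10.6 = 0.06539 h⁻¹
CL = k × Vd = 0.06539 × 419 = 27.40 L/h
At steady state, Dose/τ = Css × CL.
Dose = Css × CL × τ = 21.5 × 27.40 × 12.3 = 7246 mg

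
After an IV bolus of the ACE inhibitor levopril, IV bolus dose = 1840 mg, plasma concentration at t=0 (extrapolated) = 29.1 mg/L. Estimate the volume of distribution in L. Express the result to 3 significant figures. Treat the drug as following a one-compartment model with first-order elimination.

63.2 L

Vd = Dose / C₀ = 1840 / 29.1 = 63.23 L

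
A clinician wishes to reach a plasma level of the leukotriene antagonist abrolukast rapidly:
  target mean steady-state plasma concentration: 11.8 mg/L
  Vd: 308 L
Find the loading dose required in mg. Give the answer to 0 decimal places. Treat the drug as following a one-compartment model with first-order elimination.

3634 mg

LD = Css × Vd = 11.8 × 308 = 3634 mg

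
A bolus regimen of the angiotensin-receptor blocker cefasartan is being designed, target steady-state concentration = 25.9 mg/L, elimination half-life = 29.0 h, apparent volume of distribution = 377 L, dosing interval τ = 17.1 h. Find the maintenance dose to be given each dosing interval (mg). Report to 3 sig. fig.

k = ln2 / t½ = 0.693147 / 29.0 = 0.02390 h⁻¹
CL = k × Vd = 0.02390 × 377 = 9.010 L/h
At steady state, Dose/τ = Css × CL.
Dose = Css × CL × τ = 25.9 × 9.010 × 17.1 = 3990 mg

3990 mg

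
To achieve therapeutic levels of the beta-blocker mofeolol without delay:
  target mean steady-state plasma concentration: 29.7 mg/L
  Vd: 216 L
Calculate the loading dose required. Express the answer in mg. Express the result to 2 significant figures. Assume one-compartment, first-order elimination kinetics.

LD = Css × Vd = 29.7 × 216 = 6415 mg

6400 mg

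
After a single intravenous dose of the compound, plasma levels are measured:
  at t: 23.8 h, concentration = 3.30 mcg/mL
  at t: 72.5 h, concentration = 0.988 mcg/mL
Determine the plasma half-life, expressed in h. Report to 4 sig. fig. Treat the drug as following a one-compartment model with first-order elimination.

27.99 h

k = ln(C₁/C₂) / (t₂ − t₁) = ln(3.30/0.988) / (72.5 − 23.8)
  = 1.206 / 48.70 = 0.02476 h⁻¹
t½ = ln2 / k = 0.693147 / 0.02476 = 27.99 h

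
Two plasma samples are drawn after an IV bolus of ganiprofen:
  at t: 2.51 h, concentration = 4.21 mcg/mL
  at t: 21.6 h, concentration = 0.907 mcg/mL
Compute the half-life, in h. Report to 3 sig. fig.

k = ln(C₁/C₂) / (t₂ − t₁) = ln(4.21/0.907) / (21.6 − 2.51)
  = 1.535 / 19.09 = 0.08041 h⁻¹
t½ = ln2 / k = 0.693147 / 0.08041 = 8.620 h

8.62 h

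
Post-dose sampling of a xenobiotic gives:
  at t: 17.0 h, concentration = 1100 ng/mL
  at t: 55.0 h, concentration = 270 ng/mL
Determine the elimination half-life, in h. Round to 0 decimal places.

k = ln(C₁/C₂) / (t₂ − t₁) = ln(1100/270) / (55.0 − 17.0)
  = 1.405 / 38.00 = 0.03697 h⁻¹
t½ = ln2 / k = 0.693147 / 0.03697 = 18.75 h

19 h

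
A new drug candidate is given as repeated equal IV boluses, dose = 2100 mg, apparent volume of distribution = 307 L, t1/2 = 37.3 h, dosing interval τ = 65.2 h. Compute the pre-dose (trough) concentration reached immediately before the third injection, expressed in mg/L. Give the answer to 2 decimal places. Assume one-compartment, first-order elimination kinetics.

2.64 mg/L

C₀ per dose = Dose / Vd = 2100 / 307 = 6.840 mg/L
k = ln2 / t½ = 0.693147 / 37.3 = 0.01858 h⁻¹
Fraction remaining after one interval: r = e^(−kτ) = e^(−0.01858 × 65.2) = 0.2978
Before dose 3, 2 doses have been given (aged 1τ, 2τ).
C_trough = C₀ × (r + r²) = 6.840 × (0.2978 + 0.08868) = 2.644 mg/L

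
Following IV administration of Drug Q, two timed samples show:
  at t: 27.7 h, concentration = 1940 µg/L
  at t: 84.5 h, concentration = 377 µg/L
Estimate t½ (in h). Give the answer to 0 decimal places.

24 h

k = ln(C₁/C₂) / (t₂ − t₁) = ln(1940/377) / (84.5 − 27.7)
  = 1.638 / 56.80 = 0.02884 h⁻¹
t½ = ln2 / k = 0.693147 / 0.02884 = 24.03 h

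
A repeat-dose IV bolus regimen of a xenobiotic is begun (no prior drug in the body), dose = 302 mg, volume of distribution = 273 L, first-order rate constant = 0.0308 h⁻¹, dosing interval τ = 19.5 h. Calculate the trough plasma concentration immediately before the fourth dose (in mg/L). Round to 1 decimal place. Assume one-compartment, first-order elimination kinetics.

C₀ per dose = Dose / Vd = 302 / 273 = 1.106 mg/L
Fraction remaining after one interval: r = e^(−kτ) = e^(−0.03080 × 19.5) = 0.5485
Before dose 4, 3 doses have been given (aged 1τ, 2τ, 3τ).
C_trough = C₀ × (r + r² + … + r^3) = C₀ × r(1−r^3)/(1−r)
        = 1.106 × 0.5485 × (1 − 0.1650) / (1 − 0.5485) = 1.122 mg/L

1.1 mg/L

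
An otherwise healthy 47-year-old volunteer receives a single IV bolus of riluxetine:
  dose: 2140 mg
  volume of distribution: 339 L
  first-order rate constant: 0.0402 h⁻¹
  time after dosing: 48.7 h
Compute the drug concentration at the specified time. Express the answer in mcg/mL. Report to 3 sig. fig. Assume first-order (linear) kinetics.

0.891 mcg/mL

C₀ = Dose / Vd = 2140 / 339 = 6.313 mg/L
C = C₀ · e^(−k·t) = 6.313 × e^(−0.04020 × 48.7)
  = 6.313 × 0.1412 = 0.8914 mg/L
(0.8914 mg/L = 0.8914 mcg/mL)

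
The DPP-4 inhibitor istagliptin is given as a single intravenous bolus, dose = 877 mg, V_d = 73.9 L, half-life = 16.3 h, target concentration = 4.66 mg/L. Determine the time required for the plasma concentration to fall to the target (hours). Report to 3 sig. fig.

C₀ = Dose / Vd = 877.0 / 73.9 = 11.87 mg/L
k = ln2 / t½ = 0.693147 / 16.3 = 0.04252 h⁻¹
t = ln(C₀ / C) / k = ln(11.87 / 4.66) / 0.04252
  = ln(2.547) / 0.04252 = 0.9349 / 0.04252 = 21.99 h

22.0 h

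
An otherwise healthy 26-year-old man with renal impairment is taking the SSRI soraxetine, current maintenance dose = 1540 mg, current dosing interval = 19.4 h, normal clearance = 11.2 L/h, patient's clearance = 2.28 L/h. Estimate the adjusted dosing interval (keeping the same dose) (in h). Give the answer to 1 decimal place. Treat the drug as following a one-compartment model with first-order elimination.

95.3 h

To keep the same average steady-state level, dosing rate must scale with clearance.
CL ratio = 2.28 / 11.2 = 0.2036
New interval (same dose) = 19.4 / 0.2036 = 95.28 h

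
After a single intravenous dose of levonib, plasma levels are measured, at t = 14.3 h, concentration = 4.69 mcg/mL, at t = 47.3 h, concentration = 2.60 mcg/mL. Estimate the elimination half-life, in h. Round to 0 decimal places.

k = ln(C₁/C₂) / (t₂ − t₁) = ln(4.69/2.60) / (47.3 − 14.3)
  = 0.5899 / 33.00 = 0.01788 h⁻¹
t½ = ln2 / k = 0.693147 / 0.01788 = 38.77 h

39 h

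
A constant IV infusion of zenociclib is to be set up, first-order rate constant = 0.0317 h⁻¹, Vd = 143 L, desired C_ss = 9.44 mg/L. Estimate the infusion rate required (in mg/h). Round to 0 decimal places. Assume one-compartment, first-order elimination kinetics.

43 mg/h

CL = k × Vd = 0.03170 × 143 = 4.533 L/h
At steady state, infusion rate R₀ = Css × CL = 9.44 × 4.533 = 42.79 mg/h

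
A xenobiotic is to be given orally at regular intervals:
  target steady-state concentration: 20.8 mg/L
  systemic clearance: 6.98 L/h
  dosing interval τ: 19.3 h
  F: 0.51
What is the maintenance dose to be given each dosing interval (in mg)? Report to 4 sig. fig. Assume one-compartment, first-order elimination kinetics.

5494 mg

At steady state, F × (Dose/τ) = Css × CL.
Dose = Css × CL × τ / F = 20.8 × 6.980 × 19.3 / 0.51 = 5494 mg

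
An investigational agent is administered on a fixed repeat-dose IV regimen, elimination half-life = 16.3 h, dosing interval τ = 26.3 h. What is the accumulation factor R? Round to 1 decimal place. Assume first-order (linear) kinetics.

k = ln2 / t½ = 0.693147 / 16.3 = 0.04252 h⁻¹
e^(−kτ) = e^(−0.04252 × 26.3) = 0.3268
Accumulation ratio R = 1 / (1 − e^(−kτ)) = 1 / (1 − 0.3268) = 1.485

1.5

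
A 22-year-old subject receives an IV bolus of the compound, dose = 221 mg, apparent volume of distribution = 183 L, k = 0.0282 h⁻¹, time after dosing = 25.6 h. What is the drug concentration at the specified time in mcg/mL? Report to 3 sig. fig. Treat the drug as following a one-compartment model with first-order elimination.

0.587 mcg/mL

C₀ = Dose / Vd = 221.0 / 183 = 1.208 mg/L
C = C₀ · e^(−k·t) = 1.208 × e^(−0.02820 × 25.6)
  = 1.208 × 0.4858 = 0.5868 mg/L
(0.5868 mg/L = 0.5868 mcg/mL)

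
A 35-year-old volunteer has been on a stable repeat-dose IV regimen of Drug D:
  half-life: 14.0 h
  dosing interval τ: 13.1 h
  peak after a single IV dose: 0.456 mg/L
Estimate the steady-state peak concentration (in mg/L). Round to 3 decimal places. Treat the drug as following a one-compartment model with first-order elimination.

k = ln2 / t½ = 0.693147 / 14.0 = 0.04951 h⁻¹
e^(−kτ) = e^(−0.04951 × 13.1) = 0.5228
Accumulation ratio R = 1 / (1 − e^(−kτ)) = 1 / (1 − 0.5228) = 2.096
Steady-state peak = C₀ × R = 0.456 × 2.096 = 0.9558 mg/L

0.956 mg/L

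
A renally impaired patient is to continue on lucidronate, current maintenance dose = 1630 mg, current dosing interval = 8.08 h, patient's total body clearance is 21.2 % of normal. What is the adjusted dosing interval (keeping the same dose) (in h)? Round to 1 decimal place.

To keep the same average steady-state level, dosing rate must scale with clearance.
CL ratio = 21.2 / 100 = 0.2120
New interval (same dose) = 8.08 / 0.2120 = 38.11 h

38.1 h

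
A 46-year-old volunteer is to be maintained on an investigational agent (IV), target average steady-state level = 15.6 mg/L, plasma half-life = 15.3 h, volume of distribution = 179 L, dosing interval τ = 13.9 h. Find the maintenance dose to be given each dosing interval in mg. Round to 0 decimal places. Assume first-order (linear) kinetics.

k = ln2 / t½ = 0.693147 / 15.3 = 0.04530 h⁻¹
CL = k × Vd = 0.04530 × 179 = 8.109 L/h
At steady state, Dose/τ = Css × CL.
Dose = Css × CL × τ = 15.6 × 8.109 × 13.9 = 1758 mg

1758 mg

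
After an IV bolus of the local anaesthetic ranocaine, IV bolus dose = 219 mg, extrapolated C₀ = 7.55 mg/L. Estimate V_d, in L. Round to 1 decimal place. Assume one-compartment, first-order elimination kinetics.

29.0 L

Vd = Dose / C₀ = 219.0 / 7.55 = 29.01 L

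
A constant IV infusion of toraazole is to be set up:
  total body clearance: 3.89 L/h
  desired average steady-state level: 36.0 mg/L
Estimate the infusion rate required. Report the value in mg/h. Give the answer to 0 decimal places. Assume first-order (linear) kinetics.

140 mg/h

At steady state, infusion rate R₀ = Css × CL = 36.0 × 3.890 = 140.0 mg/h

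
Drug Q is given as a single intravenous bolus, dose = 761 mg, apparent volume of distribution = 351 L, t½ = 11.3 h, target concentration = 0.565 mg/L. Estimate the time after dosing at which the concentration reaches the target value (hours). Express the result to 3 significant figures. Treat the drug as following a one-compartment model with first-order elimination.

C₀ = Dose / Vd = 761.0 / 351 = 2.168 mg/L
k = ln2 / t½ = 0.693147 / 11.3 = 0.06134 h⁻¹
t = ln(C₀ / C) / k = ln(2.168 / 0.565) / 0.06134
  = ln(3.837) / 0.06134 = 1.345 / 0.06134 = 21.93 h

21.9 h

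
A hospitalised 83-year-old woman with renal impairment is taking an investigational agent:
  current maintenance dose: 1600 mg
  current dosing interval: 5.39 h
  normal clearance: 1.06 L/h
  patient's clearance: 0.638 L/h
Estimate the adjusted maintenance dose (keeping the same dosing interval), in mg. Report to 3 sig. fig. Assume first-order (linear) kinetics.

To keep the same average steady-state level, dosing rate must scale with clearance.
CL ratio = 0.638 / 1.06 = 0.6019
New dose (same interval) = 1600 × 0.6019 = 963.0 mg

963 mg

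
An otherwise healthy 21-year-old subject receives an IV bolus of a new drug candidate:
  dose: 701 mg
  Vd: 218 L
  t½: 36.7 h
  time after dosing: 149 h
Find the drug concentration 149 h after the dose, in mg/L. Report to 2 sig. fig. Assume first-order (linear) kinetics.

0.19 mg/L

C₀ = Dose / Vd = 701.0 / 218 = 3.216 mg/L
k = ln2 / t½ = 0.693147 / 36.7 = 0.01889 h⁻¹
C = C₀ · e^(−k·t) = 3.216 × e^(−0.01889 × 149)
  = 3.216 × 0.05993 = 0.1927 mg/L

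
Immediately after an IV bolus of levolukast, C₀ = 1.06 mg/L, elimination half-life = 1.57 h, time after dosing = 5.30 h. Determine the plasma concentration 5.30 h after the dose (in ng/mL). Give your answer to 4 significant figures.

k = ln2 / t½ = 0.693147 / 1.57 = 0.4415 h⁻¹
C = C₀ · e^(−k·t) = 1.060 × e^(−0.4415 × 5.30)
  = 1.060 × 0.09633 = 0.1021 mg/L
Convert: 0.1021 mg/L × 1000 = 102.1 ng/mL

102.1 ng/mL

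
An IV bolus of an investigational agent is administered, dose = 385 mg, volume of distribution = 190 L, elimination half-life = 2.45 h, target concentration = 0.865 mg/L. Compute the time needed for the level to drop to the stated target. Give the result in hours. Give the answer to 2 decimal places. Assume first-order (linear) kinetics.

C₀ = Dose / Vd = 385.0 / 190 = 2.026 mg/L
k = ln2 / t½ = 0.693147 / 2.45 = 0.2829 h⁻¹
t = ln(C₀ / C) / k = ln(2.026 / 0.865) / 0.2829
  = ln(2.342) / 0.2829 = 0.8510 / 0.2829 = 3.008 h

3.01 h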